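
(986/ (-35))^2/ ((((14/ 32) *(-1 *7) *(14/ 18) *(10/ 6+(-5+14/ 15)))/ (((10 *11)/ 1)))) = 256659744/ 16807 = 15271.00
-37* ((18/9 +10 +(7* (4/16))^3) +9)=-975.30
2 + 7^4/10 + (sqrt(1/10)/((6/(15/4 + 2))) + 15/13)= 23* sqrt(10)/240 + 31623/130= 243.56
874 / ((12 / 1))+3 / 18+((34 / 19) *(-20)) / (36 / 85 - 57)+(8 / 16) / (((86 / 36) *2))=579420277 / 7857906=73.74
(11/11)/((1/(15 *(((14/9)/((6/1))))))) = 35/9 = 3.89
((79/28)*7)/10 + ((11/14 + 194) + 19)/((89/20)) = 1246417/24920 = 50.02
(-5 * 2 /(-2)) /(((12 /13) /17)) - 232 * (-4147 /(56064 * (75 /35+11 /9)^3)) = 6178762963321 /66773121024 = 92.53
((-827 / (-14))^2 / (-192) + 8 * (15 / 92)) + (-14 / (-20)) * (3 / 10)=-16.66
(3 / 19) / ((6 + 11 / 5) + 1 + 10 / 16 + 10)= 120 / 15067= 0.01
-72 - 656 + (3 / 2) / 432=-209663 / 288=-728.00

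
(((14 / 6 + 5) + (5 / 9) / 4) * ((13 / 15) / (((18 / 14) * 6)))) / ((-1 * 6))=-24479 / 174960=-0.14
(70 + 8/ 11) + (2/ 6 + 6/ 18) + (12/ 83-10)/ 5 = 950746/ 13695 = 69.42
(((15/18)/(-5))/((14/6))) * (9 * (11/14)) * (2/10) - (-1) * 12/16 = 159/245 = 0.65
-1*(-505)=505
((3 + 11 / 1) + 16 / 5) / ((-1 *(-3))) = 86 / 15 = 5.73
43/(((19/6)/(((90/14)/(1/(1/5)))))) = 2322/133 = 17.46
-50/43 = -1.16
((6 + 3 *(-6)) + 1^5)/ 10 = -11/ 10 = -1.10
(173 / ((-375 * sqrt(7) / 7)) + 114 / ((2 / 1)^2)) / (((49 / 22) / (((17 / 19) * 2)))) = 1122 / 49-129404 * sqrt(7) / 349125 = 21.92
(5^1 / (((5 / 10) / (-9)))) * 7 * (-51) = 32130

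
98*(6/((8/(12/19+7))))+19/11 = 235187/418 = 562.65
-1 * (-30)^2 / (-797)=900 / 797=1.13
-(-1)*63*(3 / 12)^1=63 / 4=15.75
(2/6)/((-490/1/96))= -16/245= -0.07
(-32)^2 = 1024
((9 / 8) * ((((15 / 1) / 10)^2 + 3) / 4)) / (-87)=-63 / 3712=-0.02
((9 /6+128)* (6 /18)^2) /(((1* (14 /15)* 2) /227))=41995 /24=1749.79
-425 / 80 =-85 / 16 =-5.31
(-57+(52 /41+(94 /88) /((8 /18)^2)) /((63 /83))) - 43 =-165849515 /1818432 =-91.20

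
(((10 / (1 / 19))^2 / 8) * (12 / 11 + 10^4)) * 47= 23332170050 / 11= 2121106368.18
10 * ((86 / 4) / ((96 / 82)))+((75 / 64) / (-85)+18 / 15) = 3016459 / 16320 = 184.83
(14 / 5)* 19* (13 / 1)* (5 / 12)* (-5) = -8645 / 6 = -1440.83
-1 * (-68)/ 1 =68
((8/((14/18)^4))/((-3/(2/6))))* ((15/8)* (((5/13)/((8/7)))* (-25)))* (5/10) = 1366875/71344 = 19.16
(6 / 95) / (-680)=-3 / 32300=-0.00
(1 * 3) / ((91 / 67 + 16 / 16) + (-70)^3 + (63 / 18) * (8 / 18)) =-0.00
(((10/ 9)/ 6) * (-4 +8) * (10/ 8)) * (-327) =-2725/ 9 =-302.78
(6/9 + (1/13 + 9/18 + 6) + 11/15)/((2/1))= 1037/260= 3.99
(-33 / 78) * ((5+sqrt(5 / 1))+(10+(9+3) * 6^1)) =-37.75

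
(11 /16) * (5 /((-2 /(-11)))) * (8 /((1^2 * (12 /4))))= 605 /12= 50.42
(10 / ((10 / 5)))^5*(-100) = -312500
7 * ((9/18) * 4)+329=343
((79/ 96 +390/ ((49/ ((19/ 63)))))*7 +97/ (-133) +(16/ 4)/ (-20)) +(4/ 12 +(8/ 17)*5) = 184758743/ 7596960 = 24.32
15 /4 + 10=55 /4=13.75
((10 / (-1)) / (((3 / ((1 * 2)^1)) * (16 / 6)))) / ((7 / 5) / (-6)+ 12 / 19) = -1425 / 227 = -6.28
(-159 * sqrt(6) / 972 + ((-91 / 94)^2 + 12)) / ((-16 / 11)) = -1257443 / 141376 + 583 * sqrt(6) / 5184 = -8.62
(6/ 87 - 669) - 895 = -45354/ 29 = -1563.93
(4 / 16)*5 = 5 / 4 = 1.25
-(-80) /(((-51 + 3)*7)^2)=5 /7056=0.00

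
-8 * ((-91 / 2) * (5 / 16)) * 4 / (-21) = -65 / 3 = -21.67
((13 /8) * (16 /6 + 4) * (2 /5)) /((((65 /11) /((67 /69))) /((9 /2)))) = 737 /230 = 3.20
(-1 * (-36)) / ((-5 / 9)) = -324 / 5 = -64.80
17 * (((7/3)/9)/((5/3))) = 2.64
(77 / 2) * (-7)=-539 / 2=-269.50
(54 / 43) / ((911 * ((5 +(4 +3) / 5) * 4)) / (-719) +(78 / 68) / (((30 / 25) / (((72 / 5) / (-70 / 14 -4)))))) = -1650105 / 44629829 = -0.04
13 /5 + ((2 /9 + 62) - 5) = 2692 /45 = 59.82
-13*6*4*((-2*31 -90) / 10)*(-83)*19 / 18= -6232304 / 15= -415486.93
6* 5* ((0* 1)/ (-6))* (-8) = 0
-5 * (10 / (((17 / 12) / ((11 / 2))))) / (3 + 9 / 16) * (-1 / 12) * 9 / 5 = 2640 / 323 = 8.17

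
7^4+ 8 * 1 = 2409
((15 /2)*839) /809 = 12585 /1618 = 7.78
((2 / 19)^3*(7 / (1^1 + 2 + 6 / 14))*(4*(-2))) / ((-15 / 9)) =392 / 34295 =0.01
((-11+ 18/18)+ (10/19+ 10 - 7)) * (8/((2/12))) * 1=-5904/19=-310.74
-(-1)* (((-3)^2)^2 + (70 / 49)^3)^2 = 828461089 / 117649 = 7041.80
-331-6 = -337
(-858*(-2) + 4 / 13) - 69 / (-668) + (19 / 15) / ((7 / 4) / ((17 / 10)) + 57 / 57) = 15432608819 / 8987940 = 1717.04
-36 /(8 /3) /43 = -27 /86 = -0.31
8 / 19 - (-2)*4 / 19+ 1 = 1.84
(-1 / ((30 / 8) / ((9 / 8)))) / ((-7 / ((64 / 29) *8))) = 768 / 1015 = 0.76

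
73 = 73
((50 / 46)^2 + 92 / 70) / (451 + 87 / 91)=600717 / 108783560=0.01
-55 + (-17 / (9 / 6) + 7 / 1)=-178 / 3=-59.33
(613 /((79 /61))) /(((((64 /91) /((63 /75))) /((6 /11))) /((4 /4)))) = 214374069 /695200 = 308.36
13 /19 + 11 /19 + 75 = 1449 /19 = 76.26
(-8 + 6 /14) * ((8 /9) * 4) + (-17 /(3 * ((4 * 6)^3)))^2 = -324110645273 /12039487488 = -26.92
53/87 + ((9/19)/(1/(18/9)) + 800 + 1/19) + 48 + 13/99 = 2439605/2871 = 849.74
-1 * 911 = -911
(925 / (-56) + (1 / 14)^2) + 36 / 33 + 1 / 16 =-132459 / 8624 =-15.36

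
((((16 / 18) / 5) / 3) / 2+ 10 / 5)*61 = 16714 / 135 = 123.81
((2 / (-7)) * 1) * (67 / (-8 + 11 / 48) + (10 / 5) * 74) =-103976 / 2611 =-39.82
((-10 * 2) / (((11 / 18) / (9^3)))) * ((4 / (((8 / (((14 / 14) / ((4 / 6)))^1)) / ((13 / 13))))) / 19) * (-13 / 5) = 511758 / 209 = 2448.60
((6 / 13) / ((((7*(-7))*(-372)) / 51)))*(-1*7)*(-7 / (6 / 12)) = 51 / 403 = 0.13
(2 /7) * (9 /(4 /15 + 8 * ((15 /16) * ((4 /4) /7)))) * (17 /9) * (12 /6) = 2040 /281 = 7.26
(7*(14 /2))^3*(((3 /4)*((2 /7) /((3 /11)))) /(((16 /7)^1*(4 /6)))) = 3882417 /64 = 60662.77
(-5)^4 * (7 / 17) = 257.35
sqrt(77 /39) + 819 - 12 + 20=sqrt(3003) /39 + 827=828.41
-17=-17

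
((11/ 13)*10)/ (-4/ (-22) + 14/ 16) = 9680/ 1209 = 8.01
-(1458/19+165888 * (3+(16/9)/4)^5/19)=-4233164.69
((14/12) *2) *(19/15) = 133/45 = 2.96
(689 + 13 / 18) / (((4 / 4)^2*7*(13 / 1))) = 955 / 126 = 7.58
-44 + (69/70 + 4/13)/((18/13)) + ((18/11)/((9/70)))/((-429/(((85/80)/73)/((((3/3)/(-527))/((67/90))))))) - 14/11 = -38343597937/868107240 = -44.17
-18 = -18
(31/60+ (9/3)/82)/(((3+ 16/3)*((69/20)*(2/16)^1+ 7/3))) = 32664/1360175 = 0.02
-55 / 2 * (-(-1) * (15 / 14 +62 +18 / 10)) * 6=-149853 / 14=-10703.79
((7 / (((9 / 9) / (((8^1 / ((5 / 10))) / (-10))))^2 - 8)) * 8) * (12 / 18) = -7168 / 1461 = -4.91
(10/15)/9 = 2/27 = 0.07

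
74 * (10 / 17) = 740 / 17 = 43.53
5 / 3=1.67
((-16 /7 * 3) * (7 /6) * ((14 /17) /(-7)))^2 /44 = 64 /3179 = 0.02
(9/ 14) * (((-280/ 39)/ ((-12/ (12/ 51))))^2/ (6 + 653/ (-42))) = -78400/ 58755723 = -0.00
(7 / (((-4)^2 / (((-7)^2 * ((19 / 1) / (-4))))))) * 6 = -19551 / 32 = -610.97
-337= -337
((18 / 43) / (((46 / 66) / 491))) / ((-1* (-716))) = 145827 / 354062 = 0.41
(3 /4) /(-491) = -3 /1964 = -0.00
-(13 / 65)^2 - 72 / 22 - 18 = -5861 / 275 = -21.31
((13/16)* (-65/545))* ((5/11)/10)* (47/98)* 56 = -7943/67144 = -0.12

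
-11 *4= -44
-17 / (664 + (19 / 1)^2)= -17 / 1025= -0.02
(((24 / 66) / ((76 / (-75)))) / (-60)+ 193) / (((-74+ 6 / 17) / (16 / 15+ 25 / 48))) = -348361127 / 83733760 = -4.16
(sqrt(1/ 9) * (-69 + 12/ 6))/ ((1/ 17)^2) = -6454.33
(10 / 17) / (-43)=-10 / 731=-0.01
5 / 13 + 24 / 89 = 757 / 1157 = 0.65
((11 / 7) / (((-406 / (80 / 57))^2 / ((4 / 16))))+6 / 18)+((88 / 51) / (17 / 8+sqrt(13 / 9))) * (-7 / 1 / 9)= -34030378159 / 57170193507+39424 * sqrt(13) / 270657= -0.07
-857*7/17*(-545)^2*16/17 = -28509647600/289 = -98649299.65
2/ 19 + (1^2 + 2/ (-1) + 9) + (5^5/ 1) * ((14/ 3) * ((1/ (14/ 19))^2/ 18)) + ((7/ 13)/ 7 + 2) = 280548215/ 186732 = 1502.41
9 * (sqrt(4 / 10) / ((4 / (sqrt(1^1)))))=1.42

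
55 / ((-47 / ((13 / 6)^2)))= -9295 / 1692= -5.49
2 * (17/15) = 34/15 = 2.27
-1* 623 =-623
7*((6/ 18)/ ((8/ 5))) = 1.46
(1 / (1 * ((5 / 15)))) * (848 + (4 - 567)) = 855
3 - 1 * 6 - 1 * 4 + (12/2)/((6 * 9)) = -62/9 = -6.89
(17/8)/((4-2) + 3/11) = 187/200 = 0.94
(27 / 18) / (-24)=-1 / 16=-0.06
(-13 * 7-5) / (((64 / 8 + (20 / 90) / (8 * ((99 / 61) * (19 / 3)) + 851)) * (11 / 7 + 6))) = -172147248 / 108619949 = -1.58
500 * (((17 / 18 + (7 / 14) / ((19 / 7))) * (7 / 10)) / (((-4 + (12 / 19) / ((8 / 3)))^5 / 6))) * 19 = -10704671196800 / 179391326829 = -59.67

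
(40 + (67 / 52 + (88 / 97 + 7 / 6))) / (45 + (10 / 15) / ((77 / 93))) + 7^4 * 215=27550736219503 / 53370564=516215.95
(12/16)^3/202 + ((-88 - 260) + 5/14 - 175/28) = -32025699/90496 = -353.89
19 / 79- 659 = -52042 / 79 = -658.76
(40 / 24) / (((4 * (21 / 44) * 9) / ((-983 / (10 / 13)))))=-140569 / 1134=-123.96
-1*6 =-6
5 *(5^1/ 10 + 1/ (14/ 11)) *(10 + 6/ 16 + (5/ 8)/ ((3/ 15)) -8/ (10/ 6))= 783/ 14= 55.93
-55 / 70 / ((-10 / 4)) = 0.31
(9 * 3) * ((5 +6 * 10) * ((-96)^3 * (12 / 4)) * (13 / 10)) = -6055575552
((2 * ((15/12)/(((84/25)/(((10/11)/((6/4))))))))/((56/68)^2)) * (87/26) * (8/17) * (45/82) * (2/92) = 4621875/370025656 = 0.01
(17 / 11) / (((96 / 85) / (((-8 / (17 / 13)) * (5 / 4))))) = -5525 / 528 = -10.46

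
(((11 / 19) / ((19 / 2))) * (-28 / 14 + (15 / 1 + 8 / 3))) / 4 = 517 / 2166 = 0.24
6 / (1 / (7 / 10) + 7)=42 / 59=0.71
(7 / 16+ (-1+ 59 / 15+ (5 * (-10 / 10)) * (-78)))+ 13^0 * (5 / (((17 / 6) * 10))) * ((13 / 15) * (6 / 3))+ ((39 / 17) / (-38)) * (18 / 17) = 518718683 / 1317840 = 393.61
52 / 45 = 1.16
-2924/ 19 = -153.89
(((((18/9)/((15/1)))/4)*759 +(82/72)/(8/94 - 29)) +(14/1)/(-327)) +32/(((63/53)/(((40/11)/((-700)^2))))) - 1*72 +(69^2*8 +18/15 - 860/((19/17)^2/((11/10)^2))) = 33783504069511305047/907930228243500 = 37209.36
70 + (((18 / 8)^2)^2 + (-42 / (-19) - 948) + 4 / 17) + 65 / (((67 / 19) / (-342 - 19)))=-41573872087 / 5540096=-7504.18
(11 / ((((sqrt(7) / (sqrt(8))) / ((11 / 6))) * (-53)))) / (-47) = 121 * sqrt(14) / 52311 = 0.01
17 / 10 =1.70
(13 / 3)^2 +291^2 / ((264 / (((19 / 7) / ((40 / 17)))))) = 86220049 / 221760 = 388.80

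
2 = 2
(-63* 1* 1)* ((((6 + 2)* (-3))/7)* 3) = 648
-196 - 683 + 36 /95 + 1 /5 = -16690 /19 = -878.42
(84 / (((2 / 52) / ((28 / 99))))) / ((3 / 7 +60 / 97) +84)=13840736 / 1905651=7.26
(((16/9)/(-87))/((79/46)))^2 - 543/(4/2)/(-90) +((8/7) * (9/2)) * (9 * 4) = 100793441590481/535680382860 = 188.16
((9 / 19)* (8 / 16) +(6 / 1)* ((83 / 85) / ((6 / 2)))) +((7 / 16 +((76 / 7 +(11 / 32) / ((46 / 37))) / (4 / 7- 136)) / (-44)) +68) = 7003664611951 / 99161103360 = 70.63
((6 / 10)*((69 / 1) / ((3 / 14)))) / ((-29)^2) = 966 / 4205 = 0.23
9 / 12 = 3 / 4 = 0.75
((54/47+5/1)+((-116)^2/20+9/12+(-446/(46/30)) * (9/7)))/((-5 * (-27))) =46268237/20430900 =2.26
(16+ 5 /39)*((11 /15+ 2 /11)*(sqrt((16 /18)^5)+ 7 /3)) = 12157312*sqrt(2) /1563705+ 664853 /19305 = 45.43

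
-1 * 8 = -8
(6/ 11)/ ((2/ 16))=48/ 11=4.36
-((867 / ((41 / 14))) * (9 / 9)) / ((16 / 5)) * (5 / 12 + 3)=-10115 / 32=-316.09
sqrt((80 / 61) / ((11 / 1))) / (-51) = -4 * sqrt(3355) / 34221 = -0.01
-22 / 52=-11 / 26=-0.42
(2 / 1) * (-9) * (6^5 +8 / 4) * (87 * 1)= -12180348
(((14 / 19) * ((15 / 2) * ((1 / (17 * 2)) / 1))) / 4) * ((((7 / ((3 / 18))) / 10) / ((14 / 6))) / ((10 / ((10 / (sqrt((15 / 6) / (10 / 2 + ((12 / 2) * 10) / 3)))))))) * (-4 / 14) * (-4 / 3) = 0.09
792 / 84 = 9.43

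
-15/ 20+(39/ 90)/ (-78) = -34/ 45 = -0.76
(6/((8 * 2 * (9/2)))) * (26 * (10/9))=65/27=2.41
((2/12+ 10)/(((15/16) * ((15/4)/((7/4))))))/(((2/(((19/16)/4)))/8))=8113/1350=6.01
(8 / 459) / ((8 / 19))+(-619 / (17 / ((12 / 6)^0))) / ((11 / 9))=-150208 / 5049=-29.75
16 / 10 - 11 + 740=3653 / 5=730.60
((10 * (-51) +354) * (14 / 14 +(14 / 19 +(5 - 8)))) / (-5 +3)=-1872 / 19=-98.53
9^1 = 9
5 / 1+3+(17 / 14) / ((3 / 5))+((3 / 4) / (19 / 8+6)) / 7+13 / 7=33469 / 2814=11.89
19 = 19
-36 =-36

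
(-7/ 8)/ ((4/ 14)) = -49/ 16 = -3.06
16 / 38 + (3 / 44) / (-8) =2759 / 6688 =0.41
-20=-20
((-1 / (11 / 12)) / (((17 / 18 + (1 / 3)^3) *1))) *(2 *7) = -9072 / 583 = -15.56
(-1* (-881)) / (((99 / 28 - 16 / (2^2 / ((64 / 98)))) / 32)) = 30528.35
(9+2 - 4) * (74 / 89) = 518 / 89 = 5.82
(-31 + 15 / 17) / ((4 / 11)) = -1408 / 17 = -82.82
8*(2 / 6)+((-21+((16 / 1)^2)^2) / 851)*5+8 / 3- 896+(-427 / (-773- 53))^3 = -2120816355211 / 4194660696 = -505.60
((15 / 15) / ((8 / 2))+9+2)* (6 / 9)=15 / 2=7.50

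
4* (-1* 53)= -212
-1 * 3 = -3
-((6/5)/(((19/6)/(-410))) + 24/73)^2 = -24037.29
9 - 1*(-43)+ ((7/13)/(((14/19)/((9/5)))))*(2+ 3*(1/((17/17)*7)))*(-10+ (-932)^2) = 1262554109/455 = 2774844.20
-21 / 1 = -21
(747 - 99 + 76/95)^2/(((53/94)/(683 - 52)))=624193014304/1325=471089067.40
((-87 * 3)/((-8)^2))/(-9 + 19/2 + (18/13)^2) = -44109/26144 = -1.69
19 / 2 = 9.50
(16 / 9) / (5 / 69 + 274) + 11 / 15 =209861 / 283665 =0.74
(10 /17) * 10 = 100 /17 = 5.88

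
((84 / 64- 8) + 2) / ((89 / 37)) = -1.95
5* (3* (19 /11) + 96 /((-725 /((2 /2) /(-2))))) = 26.24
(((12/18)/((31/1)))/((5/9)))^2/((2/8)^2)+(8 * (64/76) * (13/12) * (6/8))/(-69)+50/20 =153996947/62993550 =2.44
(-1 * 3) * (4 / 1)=-12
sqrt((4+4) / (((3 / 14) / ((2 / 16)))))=sqrt(42) / 3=2.16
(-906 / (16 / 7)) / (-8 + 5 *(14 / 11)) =11627 / 48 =242.23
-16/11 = -1.45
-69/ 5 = -13.80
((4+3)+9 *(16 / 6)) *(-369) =-11439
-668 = -668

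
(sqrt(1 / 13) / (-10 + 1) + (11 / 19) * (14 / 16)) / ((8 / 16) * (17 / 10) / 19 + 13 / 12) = 1155 / 2572 - 190 * sqrt(13) / 25077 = 0.42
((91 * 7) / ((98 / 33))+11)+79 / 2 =265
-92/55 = -1.67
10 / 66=5 / 33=0.15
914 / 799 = 1.14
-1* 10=-10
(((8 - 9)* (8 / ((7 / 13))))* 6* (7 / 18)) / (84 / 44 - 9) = 4.89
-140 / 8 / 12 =-35 / 24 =-1.46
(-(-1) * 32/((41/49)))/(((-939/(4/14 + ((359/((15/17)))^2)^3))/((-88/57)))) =285244376529796.14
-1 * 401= -401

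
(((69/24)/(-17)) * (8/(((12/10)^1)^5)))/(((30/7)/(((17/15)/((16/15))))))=-100625/746496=-0.13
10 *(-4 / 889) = -40 / 889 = -0.04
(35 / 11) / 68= 35 / 748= 0.05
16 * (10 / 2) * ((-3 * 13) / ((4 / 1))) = -780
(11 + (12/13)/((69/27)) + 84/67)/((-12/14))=-1769005/120198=-14.72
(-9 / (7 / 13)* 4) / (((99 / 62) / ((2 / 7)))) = -6448 / 539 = -11.96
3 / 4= 0.75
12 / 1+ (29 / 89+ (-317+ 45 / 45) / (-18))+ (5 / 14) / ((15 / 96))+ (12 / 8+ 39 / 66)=2112932 / 61677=34.26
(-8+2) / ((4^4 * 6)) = -1 / 256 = -0.00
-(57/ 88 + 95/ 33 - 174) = 45005/ 264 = 170.47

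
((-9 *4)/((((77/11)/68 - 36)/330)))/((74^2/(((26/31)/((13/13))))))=0.05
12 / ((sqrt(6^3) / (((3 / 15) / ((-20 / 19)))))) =-0.16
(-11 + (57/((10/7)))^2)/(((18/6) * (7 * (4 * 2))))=158101/16800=9.41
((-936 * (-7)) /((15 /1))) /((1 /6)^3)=94348.80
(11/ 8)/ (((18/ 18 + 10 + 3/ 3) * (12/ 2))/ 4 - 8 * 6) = -11/ 240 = -0.05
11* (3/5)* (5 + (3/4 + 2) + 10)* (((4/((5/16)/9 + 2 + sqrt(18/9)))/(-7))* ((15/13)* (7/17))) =-9.22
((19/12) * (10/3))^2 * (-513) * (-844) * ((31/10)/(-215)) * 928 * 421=-8764053668336/129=-67938400529.74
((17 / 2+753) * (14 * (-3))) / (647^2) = -31983 / 418609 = -0.08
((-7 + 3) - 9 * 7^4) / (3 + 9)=-21613 / 12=-1801.08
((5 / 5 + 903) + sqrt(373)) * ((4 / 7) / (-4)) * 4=-3616 / 7 - 4 * sqrt(373) / 7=-527.61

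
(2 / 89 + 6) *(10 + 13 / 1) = 138.52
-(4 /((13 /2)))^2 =-64 /169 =-0.38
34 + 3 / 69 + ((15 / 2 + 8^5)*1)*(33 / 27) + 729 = 16900303 / 414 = 40821.99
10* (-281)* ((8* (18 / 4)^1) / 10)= -10116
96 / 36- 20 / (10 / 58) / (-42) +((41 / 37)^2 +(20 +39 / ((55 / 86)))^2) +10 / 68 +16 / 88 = 6470579474977 / 985611550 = 6565.04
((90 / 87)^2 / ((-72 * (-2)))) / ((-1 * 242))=-25 / 814088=-0.00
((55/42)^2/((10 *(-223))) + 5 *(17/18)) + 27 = 24956663/786744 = 31.72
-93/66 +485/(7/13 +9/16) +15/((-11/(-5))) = 2246611/5038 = 445.93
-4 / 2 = -2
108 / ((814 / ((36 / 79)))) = 1944 / 32153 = 0.06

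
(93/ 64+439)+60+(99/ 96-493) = 8.48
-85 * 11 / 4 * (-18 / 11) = 765 / 2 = 382.50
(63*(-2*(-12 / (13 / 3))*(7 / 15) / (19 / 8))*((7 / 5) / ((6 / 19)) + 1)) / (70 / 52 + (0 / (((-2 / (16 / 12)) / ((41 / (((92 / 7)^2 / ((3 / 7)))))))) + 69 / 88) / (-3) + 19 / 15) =607267584 / 3833345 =158.42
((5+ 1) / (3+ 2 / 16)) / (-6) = -8 / 25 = -0.32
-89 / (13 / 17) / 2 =-1513 / 26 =-58.19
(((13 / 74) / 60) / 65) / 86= 1 / 1909200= 0.00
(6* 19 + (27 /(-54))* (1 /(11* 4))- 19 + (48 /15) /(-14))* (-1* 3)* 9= -7880247 /3080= -2558.52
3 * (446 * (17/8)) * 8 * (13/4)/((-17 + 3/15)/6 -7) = -739245/98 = -7543.32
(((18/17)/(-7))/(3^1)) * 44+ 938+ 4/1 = 111834/119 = 939.78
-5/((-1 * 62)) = 5/62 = 0.08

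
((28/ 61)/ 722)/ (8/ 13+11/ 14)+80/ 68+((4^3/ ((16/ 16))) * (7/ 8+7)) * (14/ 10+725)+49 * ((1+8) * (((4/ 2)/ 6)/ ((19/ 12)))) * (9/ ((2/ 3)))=2062857628966/ 5615355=367360.15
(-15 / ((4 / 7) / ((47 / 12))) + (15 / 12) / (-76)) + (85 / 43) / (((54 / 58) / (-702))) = -5206885 / 3268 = -1593.29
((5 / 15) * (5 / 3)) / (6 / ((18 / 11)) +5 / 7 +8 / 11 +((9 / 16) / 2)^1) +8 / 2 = 490388 / 119517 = 4.10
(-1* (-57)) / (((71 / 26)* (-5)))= -1482 / 355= -4.17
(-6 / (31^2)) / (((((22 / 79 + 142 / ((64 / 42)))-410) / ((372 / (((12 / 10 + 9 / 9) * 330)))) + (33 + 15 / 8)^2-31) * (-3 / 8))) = 80896 / 2757444885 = 0.00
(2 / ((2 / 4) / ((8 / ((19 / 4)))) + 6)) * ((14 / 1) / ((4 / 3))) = 1344 / 403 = 3.33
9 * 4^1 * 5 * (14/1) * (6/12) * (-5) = -6300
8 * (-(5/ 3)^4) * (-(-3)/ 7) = -5000/ 189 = -26.46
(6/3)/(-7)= -2/7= -0.29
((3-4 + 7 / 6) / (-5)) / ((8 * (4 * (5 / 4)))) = -1 / 1200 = -0.00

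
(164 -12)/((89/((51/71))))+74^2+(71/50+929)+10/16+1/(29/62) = 234942797859/36650200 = 6410.41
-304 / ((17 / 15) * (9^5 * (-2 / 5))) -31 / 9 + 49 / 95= -92735216 / 31788045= -2.92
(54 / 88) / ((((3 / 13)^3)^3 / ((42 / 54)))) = 74231495611 / 288684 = 257137.55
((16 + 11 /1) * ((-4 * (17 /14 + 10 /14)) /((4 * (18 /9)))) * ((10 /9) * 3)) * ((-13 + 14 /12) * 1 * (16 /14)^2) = 460080 /343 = 1341.34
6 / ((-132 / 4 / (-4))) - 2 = -14 / 11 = -1.27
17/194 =0.09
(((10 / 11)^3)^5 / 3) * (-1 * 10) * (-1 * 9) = 30000000000000000 / 4177248169415651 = 7.18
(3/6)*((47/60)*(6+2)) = 3.13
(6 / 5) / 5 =6 / 25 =0.24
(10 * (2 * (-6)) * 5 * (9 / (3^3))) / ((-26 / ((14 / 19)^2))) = 19600 / 4693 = 4.18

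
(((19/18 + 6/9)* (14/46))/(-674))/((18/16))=-434/627831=-0.00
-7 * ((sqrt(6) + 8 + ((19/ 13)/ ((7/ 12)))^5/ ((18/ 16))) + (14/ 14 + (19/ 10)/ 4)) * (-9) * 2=126 * sqrt(6) + 218448189707121/ 17829489860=12560.71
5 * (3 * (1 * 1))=15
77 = 77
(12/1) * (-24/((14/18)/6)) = -15552/7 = -2221.71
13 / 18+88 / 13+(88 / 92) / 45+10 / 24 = 142253 / 17940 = 7.93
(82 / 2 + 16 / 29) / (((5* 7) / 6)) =1446 / 203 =7.12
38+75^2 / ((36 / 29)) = 18277 / 4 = 4569.25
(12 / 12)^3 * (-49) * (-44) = 2156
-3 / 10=-0.30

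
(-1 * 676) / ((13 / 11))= -572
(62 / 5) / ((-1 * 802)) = -31 / 2005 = -0.02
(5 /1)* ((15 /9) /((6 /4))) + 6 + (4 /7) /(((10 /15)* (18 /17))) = 779 /63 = 12.37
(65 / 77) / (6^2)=65 / 2772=0.02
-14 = -14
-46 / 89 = -0.52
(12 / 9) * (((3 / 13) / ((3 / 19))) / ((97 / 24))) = 608 / 1261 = 0.48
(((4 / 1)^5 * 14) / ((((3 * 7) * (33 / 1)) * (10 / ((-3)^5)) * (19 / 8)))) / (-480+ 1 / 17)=3760128 / 8526155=0.44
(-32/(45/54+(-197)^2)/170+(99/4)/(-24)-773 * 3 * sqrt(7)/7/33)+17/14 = 811492111/4433635360-773 * sqrt(7)/77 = -26.38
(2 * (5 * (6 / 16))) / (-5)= -0.75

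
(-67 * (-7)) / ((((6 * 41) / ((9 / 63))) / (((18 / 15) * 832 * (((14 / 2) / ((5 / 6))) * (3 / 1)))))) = 7023744 / 1025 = 6852.43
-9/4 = -2.25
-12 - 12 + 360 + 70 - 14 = 392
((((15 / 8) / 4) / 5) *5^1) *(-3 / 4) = -0.35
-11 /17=-0.65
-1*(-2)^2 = -4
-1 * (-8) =8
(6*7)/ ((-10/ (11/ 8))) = -231/ 40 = -5.78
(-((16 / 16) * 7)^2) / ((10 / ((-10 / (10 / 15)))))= 147 / 2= 73.50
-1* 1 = -1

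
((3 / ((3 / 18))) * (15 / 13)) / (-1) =-270 / 13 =-20.77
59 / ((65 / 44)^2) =114224 / 4225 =27.04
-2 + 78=76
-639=-639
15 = 15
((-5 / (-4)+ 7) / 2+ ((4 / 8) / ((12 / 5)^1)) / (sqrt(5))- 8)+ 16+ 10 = sqrt(5) / 24+ 177 / 8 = 22.22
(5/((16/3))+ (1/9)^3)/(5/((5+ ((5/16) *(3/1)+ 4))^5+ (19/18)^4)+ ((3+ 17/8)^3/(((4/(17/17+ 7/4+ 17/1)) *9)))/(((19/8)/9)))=1775736706168459358144/529294630186460423969613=0.00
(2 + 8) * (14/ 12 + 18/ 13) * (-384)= -127360/ 13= -9796.92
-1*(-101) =101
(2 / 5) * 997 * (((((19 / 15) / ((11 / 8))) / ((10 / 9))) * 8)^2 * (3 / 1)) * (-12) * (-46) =10985887678464 / 378125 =29053587.25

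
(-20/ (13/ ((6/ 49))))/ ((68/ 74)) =-2220/ 10829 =-0.21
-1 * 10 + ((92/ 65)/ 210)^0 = -9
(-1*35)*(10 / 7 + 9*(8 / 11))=-3070 / 11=-279.09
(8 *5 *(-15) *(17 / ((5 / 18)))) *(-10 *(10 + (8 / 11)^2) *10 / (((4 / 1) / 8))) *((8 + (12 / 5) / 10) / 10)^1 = 7709554944 / 121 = 63715330.12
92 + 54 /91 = 8426 /91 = 92.59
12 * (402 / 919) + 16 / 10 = 31472 / 4595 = 6.85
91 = 91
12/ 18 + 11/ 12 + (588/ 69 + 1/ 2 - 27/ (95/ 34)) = 24697/ 26220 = 0.94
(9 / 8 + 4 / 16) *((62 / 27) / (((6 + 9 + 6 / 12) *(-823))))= -0.00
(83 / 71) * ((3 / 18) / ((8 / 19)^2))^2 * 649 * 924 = 540540100639 / 872448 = 619567.13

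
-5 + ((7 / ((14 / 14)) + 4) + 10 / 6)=7.67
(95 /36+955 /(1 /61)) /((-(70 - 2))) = -2097275 /2448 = -856.73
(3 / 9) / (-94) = -1 / 282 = -0.00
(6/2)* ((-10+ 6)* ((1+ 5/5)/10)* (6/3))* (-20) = 96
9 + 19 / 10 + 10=209 / 10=20.90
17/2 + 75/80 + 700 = 11351/16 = 709.44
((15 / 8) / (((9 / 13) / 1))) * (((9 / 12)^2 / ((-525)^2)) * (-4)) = -13 / 588000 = -0.00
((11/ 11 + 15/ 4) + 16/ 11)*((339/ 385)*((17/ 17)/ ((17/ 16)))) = 52884/ 10285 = 5.14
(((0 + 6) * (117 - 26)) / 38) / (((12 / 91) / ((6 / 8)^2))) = 74529 / 1216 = 61.29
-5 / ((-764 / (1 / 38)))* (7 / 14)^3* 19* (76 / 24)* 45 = 1425 / 24448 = 0.06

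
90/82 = 45/41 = 1.10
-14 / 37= -0.38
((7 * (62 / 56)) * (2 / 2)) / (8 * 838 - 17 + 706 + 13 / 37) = 1147 / 1094216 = 0.00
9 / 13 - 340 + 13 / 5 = -21886 / 65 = -336.71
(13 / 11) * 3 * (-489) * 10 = -190710 / 11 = -17337.27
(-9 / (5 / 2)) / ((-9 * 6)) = 0.07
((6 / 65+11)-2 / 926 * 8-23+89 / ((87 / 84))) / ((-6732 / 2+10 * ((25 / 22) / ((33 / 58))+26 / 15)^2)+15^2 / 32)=-30260797466944 / 1316562559877149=-0.02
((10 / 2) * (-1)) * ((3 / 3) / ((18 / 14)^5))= -84035 / 59049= -1.42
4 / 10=2 / 5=0.40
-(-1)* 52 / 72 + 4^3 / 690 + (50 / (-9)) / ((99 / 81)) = -84943 / 22770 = -3.73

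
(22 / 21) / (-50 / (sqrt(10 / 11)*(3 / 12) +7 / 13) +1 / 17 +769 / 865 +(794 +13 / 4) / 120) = -607429496211820480 / 48515313768783072869 - 82326452116480000*sqrt(110) / 145545941306349218607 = -0.02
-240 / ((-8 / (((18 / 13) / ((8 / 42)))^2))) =535815 / 338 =1585.25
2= 2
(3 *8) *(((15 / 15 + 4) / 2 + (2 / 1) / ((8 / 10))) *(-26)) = -3120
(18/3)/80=0.08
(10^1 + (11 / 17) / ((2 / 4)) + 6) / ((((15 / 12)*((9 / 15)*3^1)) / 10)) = 3920 / 51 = 76.86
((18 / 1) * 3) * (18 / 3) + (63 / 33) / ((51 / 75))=61113 / 187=326.81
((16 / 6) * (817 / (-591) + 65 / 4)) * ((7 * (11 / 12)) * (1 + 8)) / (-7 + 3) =-2706319 / 4728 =-572.40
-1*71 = -71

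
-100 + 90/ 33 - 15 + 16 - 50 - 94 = -2643/ 11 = -240.27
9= 9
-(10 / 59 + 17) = -1013 / 59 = -17.17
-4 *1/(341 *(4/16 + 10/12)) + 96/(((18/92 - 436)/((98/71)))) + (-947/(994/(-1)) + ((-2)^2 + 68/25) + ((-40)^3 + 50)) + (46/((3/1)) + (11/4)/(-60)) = -63927.35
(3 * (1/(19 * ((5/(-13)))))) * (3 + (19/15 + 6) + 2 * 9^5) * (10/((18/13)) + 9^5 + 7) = -12242625174728/4275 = -2863771970.70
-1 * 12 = -12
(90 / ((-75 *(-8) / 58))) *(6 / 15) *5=87 / 5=17.40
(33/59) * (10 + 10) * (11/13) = 7260/767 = 9.47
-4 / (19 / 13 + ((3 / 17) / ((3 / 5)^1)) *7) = -442 / 389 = -1.14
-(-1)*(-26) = -26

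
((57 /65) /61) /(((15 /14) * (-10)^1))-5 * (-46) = 230.00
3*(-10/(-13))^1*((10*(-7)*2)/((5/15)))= -12600/13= -969.23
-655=-655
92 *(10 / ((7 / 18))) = 16560 / 7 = 2365.71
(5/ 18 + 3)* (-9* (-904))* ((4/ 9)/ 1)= 106672/ 9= 11852.44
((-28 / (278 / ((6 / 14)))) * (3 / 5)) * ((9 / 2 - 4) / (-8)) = 9 / 5560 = 0.00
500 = 500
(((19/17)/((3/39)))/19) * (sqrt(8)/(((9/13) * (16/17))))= 169 * sqrt(2)/72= 3.32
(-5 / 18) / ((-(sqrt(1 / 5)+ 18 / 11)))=275 / 1499- 605 * sqrt(5) / 26982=0.13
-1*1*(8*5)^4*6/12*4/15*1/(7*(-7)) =1024000/147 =6965.99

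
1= 1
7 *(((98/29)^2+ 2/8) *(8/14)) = 39257/841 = 46.68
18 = 18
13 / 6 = 2.17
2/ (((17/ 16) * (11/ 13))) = 416/ 187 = 2.22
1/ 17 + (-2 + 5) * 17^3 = 250564/ 17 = 14739.06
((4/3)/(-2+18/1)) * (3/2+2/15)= 49/360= 0.14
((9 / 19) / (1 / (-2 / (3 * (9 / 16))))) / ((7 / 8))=-256 / 399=-0.64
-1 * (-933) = 933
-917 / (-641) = 917 / 641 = 1.43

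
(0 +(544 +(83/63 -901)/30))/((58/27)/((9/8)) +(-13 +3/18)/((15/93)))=-8743320/1320949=-6.62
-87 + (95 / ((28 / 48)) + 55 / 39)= 21094 / 273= 77.27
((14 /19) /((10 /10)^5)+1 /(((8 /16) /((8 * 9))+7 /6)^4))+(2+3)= 6.26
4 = 4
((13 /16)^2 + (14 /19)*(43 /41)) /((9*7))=285763 /12563712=0.02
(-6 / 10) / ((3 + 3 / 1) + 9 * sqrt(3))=2 / 115 - 3 * sqrt(3) / 115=-0.03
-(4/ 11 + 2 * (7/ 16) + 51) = -52.24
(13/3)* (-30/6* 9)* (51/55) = -1989/11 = -180.82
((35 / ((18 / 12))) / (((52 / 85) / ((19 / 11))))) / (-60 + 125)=11305 / 11154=1.01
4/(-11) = -4/11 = -0.36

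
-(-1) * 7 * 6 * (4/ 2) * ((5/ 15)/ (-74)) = -14/ 37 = -0.38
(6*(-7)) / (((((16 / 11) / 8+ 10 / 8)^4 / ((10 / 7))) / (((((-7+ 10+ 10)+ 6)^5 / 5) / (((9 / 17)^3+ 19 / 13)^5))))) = -653696.06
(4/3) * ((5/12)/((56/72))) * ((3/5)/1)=3/7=0.43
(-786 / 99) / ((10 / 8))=-1048 / 165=-6.35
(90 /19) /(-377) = -90 /7163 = -0.01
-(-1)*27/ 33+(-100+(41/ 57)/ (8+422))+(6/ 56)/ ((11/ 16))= -186885593/ 1887270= -99.02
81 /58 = 1.40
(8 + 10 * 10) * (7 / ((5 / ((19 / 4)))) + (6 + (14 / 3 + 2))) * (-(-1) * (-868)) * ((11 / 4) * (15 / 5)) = -14939278.20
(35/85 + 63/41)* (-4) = -5432/697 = -7.79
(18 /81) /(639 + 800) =2 /12951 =0.00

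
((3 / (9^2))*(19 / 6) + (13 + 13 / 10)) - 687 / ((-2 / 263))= 73187483 / 810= 90354.92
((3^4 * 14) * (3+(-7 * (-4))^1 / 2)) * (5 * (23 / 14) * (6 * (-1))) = -950130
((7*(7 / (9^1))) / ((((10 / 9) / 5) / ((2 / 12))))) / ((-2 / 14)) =-343 / 12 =-28.58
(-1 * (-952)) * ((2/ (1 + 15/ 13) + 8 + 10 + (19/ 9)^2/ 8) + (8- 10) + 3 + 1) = 1656803/ 81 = 20454.36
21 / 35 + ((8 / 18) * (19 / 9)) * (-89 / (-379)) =125917 / 153495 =0.82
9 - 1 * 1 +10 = 18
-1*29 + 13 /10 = -277 /10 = -27.70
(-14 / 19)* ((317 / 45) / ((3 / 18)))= -8876 / 285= -31.14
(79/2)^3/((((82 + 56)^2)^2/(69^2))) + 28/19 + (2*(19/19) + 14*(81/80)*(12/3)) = 60.98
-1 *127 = -127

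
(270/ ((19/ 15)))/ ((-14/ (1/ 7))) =-2025/ 931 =-2.18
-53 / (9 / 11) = -583 / 9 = -64.78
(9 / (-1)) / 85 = -9 / 85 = -0.11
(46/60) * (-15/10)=-1.15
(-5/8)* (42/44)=-105/176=-0.60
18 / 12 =3 / 2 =1.50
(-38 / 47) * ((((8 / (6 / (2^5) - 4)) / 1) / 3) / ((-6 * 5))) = -2432 / 129015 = -0.02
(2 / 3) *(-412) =-824 / 3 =-274.67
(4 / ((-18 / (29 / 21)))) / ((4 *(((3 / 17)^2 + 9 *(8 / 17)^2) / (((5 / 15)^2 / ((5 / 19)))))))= -159239 / 9950850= -0.02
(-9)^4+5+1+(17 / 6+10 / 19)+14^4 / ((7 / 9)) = 6379709 / 114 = 55962.36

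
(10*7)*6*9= 3780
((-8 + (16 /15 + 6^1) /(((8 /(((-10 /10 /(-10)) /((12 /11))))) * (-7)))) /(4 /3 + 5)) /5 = -403783 /1596000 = -0.25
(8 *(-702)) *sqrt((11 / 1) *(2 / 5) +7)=-5616 *sqrt(285) / 5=-18961.80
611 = 611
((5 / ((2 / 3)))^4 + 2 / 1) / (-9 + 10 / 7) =-354599 / 848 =-418.16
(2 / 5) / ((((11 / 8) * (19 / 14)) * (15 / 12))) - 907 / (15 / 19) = -18005797 / 15675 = -1148.70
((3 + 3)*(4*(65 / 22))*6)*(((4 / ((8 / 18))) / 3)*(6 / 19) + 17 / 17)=173160 / 209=828.52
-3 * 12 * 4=-144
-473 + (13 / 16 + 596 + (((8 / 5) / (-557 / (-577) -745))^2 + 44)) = 773218597166581 / 4607633971600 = 167.81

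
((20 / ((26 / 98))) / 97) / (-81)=-980 / 102141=-0.01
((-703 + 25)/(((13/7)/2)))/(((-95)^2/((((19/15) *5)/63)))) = -452/55575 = -0.01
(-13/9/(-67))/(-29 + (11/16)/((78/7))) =-5408/7259115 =-0.00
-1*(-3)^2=-9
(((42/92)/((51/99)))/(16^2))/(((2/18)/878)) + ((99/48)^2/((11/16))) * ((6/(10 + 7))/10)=13799511/500480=27.57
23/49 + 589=28884/49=589.47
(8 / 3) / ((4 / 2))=4 / 3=1.33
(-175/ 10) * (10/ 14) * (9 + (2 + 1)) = -150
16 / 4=4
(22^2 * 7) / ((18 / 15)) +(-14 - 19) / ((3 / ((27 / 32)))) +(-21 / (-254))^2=4357243805 / 1548384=2814.06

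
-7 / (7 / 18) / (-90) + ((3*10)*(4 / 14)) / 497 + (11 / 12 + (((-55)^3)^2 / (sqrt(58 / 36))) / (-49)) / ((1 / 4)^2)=-7120939439.30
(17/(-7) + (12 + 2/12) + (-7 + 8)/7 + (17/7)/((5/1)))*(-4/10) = -4.15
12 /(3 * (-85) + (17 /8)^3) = -6144 /125647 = -0.05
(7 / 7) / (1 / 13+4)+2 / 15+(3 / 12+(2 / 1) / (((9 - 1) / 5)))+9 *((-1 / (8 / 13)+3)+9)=605813 / 6360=95.25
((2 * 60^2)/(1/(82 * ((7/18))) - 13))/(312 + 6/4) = -688800/388949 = -1.77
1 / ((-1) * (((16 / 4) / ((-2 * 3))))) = 3 / 2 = 1.50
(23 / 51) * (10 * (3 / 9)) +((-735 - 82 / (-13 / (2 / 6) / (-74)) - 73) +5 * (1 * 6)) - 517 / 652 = -1209784153 / 1296828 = -932.88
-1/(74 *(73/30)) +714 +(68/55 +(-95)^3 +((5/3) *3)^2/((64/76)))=-2036106908567/2376880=-856630.08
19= 19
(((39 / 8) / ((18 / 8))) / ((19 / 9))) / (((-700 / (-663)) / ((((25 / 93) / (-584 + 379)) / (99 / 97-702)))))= 278681 / 153254383800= 0.00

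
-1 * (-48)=48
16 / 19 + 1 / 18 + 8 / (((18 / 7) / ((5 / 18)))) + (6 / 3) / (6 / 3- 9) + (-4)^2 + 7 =527363 / 21546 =24.48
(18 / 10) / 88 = 9 / 440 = 0.02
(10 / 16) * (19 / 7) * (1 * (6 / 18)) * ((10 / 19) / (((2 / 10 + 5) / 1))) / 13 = 125 / 28392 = 0.00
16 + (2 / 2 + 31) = 48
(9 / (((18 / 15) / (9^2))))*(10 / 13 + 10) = 85050 / 13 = 6542.31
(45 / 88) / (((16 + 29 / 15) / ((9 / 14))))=6075 / 331408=0.02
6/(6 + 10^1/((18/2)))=27/32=0.84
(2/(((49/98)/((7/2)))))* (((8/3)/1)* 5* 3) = 560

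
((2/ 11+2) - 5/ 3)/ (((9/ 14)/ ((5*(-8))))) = -9520/ 297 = -32.05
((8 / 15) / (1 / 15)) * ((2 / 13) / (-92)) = -4 / 299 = -0.01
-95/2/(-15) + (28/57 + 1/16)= 1131/304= 3.72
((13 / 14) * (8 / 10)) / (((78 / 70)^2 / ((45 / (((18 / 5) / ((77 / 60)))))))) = 13475 / 1404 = 9.60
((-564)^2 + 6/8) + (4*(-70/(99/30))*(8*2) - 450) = 41750171/132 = 316289.17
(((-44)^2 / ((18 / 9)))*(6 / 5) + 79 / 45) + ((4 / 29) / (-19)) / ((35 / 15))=201917267 / 173565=1163.35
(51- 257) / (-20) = 103 / 10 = 10.30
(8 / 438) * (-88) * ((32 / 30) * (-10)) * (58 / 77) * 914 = 54284288 / 4599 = 11803.50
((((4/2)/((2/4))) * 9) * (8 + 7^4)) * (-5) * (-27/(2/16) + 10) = 89325720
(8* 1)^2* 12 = 768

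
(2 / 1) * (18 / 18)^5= 2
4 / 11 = 0.36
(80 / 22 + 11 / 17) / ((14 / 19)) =15219 / 2618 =5.81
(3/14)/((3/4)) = 0.29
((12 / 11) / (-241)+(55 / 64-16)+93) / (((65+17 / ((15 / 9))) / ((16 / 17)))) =66045825 / 67780768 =0.97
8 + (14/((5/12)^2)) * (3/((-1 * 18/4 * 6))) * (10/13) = 72/65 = 1.11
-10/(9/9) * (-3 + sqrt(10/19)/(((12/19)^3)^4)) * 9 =-15938.17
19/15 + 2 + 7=10.27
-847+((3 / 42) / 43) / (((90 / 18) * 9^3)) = -1858563629 / 2194290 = -847.00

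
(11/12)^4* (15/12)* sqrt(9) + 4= 183797/27648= 6.65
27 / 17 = 1.59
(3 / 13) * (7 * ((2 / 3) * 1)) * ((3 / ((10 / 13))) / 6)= 7 / 10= 0.70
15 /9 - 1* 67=-196 /3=-65.33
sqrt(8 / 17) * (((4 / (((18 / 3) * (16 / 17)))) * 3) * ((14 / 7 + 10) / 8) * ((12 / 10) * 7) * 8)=126 * sqrt(34) / 5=146.94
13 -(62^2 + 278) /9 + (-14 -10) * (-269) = 6011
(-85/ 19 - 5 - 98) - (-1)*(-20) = -2422/ 19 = -127.47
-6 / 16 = -3 / 8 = -0.38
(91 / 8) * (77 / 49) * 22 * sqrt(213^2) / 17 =335049 / 68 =4927.19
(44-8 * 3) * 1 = 20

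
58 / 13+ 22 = 344 / 13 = 26.46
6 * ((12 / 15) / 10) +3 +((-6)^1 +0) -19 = -538 / 25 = -21.52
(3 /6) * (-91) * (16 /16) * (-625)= 56875 /2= 28437.50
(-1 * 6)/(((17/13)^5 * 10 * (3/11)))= -4084223/7099285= -0.58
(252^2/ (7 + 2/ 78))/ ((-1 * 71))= -1238328/ 9727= -127.31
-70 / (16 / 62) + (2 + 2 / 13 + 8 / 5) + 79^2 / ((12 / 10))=3848003 / 780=4933.34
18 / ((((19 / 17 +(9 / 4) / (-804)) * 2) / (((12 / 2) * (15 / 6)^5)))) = 96103125 / 20317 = 4730.18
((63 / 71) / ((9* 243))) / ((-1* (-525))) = 1 / 1293975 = 0.00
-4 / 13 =-0.31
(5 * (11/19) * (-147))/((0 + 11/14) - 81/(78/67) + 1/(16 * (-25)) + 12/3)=294294000/44811329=6.57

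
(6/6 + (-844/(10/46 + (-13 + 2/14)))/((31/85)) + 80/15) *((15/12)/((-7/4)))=-35849035/264957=-135.30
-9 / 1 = -9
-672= -672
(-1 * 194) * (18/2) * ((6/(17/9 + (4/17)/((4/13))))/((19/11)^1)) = -2285.60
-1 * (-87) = 87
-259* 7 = -1813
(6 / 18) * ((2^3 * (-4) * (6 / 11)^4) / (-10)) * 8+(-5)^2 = 25.76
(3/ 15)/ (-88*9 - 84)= -1/ 4380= -0.00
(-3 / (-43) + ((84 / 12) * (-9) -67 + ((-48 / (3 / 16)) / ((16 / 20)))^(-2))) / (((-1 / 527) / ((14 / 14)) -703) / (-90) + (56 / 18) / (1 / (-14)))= 2713511834451 / 746500034560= 3.63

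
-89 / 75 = -1.19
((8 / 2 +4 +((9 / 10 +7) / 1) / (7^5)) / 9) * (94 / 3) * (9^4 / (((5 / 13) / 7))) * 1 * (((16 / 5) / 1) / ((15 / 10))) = 7095446.63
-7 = -7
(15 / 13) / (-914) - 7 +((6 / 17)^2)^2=-6932629397 / 992396522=-6.99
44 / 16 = 2.75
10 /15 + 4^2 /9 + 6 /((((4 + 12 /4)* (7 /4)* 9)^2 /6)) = 52886 /21609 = 2.45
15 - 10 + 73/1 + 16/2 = 86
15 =15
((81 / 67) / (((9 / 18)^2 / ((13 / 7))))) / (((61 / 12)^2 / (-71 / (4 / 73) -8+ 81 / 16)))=-787690332 / 1745149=-451.36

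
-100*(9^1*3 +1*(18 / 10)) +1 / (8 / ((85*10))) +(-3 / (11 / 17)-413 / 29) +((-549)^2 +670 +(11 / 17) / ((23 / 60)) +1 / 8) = 298631345795 / 997832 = 299280.19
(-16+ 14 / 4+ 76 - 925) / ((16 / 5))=-8615 / 32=-269.22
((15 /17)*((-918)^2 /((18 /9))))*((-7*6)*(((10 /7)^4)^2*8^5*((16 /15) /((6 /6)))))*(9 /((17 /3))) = -12383472844800000000 /823543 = -15036826061055.71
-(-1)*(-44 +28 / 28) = -43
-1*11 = -11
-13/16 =-0.81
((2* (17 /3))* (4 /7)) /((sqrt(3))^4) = 136 /189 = 0.72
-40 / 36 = -10 / 9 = -1.11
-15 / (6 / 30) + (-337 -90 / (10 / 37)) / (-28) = -715 / 14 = -51.07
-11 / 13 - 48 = -635 / 13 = -48.85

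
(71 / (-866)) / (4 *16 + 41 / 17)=-1207 / 977714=-0.00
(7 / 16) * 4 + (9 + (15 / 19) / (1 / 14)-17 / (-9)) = 16205 / 684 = 23.69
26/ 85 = 0.31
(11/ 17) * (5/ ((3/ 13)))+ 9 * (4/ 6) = 1021/ 51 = 20.02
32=32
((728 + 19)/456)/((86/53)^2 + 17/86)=30075963/51969484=0.58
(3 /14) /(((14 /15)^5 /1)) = 2278125 /7529536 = 0.30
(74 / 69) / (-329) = -74 / 22701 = -0.00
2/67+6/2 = 3.03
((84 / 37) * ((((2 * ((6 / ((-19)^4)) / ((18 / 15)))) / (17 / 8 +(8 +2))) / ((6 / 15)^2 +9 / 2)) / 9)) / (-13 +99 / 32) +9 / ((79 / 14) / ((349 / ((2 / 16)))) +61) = 36459453731985088784 / 247122320717970374469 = 0.15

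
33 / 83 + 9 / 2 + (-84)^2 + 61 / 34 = 9965458 / 1411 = 7062.69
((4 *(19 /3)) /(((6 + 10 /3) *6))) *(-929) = -17651 /42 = -420.26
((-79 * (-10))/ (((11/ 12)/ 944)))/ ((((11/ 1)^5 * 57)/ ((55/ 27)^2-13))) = -19246574080/ 24537891411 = -0.78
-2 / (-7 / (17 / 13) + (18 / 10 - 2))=85 / 236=0.36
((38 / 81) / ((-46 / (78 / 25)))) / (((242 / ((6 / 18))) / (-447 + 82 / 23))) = 2519153 / 129618225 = 0.02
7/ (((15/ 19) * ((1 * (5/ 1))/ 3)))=5.32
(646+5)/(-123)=-217/41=-5.29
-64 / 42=-32 / 21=-1.52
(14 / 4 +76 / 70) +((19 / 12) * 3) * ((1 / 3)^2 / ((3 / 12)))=4219 / 630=6.70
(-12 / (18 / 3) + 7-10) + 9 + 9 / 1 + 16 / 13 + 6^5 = 101273 / 13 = 7790.23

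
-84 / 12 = -7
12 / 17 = 0.71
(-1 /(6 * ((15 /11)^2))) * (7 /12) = -0.05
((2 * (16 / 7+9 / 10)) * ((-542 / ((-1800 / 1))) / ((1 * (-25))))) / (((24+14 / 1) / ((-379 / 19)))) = 22904107 / 568575000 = 0.04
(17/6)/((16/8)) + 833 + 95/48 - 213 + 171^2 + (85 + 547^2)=15799603/48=329158.40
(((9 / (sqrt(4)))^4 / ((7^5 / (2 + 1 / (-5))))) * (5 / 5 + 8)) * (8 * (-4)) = -1062882 / 84035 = -12.65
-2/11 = -0.18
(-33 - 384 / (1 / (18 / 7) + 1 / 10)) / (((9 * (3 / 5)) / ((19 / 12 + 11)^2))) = -342129005 / 14256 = -23998.95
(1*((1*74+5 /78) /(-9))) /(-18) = 5777 /12636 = 0.46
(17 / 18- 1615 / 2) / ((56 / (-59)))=61183 / 72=849.76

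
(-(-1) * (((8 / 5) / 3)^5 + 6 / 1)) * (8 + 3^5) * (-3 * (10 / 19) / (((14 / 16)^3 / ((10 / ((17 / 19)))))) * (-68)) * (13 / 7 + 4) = 55267426582528 / 3472875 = 15914027.02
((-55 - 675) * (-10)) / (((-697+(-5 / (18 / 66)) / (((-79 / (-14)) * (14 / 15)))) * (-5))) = 57670 / 27669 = 2.08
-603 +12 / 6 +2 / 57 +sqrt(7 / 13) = -34255 / 57 +sqrt(91) / 13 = -600.23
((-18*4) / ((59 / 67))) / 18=-4.54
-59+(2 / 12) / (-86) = -30445 / 516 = -59.00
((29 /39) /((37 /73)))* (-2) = -4234 /1443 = -2.93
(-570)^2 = 324900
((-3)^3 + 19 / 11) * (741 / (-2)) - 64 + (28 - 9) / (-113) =11559126 / 1243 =9299.38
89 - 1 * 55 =34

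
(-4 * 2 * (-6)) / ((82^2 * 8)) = 3 / 3362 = 0.00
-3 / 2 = -1.50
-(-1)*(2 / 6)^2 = 1 / 9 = 0.11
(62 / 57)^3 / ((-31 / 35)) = -1.45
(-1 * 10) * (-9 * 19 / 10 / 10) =171 / 10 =17.10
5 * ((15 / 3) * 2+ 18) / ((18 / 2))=140 / 9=15.56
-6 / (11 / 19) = -114 / 11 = -10.36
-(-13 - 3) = 16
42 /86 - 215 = -9224 /43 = -214.51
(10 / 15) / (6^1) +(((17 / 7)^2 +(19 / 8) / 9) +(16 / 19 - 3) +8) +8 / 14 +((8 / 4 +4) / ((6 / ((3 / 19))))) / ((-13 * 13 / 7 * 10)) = 79839089 / 6293560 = 12.69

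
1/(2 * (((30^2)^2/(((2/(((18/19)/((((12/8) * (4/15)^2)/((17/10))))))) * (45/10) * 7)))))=133/51637500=0.00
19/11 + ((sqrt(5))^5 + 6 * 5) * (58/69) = 6817/253 + 1450 * sqrt(5)/69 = 73.93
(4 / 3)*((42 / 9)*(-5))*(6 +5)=-342.22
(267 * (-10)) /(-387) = 890 /129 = 6.90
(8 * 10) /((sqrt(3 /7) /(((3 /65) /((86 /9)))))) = 72 * sqrt(21) /559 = 0.59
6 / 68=3 / 34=0.09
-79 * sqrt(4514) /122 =-43.51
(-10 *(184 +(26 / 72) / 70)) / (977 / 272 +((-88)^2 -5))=-31531124 / 132677055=-0.24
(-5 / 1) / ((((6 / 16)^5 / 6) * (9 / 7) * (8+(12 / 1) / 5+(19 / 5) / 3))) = -65536 / 243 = -269.70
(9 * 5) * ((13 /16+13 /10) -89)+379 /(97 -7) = -2812123 /720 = -3905.73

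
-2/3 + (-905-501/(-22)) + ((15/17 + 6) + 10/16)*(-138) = -4306031/2244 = -1918.91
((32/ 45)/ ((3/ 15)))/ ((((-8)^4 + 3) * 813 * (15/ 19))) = 608/ 449885745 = 0.00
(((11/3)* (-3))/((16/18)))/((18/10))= -55/8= -6.88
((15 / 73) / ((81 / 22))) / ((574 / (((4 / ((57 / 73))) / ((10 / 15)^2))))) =55 / 49077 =0.00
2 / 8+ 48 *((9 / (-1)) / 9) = -191 / 4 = -47.75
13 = 13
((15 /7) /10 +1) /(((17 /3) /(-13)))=-39 /14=-2.79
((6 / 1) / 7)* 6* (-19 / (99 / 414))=-31464 / 77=-408.62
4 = 4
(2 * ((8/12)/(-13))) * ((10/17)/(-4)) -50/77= -32380/51051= -0.63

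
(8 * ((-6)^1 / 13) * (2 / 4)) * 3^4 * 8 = -15552 / 13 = -1196.31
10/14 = 5/7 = 0.71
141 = 141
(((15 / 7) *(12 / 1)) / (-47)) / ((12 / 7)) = -15 / 47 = -0.32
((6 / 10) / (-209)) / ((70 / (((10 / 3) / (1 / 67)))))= -67 / 7315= -0.01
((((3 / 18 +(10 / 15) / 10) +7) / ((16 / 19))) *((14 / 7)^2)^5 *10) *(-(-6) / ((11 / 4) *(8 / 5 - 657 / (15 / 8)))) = -659680 / 1199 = -550.19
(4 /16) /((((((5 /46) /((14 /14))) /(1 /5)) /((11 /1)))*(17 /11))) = 2783 /850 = 3.27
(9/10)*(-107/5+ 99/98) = -89919/4900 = -18.35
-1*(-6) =6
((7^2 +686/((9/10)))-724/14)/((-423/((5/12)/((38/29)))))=-6938105/12151944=-0.57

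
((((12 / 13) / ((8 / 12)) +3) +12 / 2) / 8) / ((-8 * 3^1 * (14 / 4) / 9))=-405 / 2912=-0.14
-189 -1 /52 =-9829 /52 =-189.02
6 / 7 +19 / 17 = 1.97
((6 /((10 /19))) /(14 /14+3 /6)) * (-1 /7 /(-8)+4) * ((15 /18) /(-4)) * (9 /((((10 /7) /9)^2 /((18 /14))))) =-373977 /128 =-2921.70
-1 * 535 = -535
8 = 8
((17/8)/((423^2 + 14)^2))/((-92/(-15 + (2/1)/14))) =221/20621264628356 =0.00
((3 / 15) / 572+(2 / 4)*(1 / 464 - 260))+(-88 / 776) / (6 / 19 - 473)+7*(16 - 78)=-326008008587601 / 578030092640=-564.00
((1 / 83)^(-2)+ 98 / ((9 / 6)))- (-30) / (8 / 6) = 41861 / 6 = 6976.83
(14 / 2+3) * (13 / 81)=130 / 81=1.60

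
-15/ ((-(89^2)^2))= 15/ 62742241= 0.00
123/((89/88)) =121.62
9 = 9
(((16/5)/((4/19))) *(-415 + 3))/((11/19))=-594928/55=-10816.87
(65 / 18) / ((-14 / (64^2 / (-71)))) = 66560 / 4473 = 14.88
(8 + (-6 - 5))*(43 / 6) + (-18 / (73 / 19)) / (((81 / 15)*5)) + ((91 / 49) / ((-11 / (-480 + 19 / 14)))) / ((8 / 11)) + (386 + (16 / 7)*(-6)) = 79276459 / 171696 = 461.73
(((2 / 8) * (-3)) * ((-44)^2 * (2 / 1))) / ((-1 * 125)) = 2904 / 125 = 23.23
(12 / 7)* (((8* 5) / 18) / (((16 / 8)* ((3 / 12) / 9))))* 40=19200 / 7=2742.86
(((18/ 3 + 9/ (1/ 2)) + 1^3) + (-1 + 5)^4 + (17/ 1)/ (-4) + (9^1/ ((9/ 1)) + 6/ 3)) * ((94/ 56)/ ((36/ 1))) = 13.04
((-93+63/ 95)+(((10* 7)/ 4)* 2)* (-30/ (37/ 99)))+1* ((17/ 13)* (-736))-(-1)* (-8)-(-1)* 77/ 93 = -16452163931/ 4249635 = -3871.43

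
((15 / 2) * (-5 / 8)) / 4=-75 / 64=-1.17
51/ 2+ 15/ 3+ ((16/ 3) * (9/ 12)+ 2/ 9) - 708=-12119/ 18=-673.28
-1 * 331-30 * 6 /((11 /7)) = -4901 /11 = -445.55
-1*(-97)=97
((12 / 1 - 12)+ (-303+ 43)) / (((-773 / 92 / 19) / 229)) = 104075920 / 773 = 134638.97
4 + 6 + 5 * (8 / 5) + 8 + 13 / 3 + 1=94 / 3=31.33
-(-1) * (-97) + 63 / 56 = -767 / 8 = -95.88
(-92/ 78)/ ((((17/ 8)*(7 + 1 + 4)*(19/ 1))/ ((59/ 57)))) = -5428/ 2154087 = -0.00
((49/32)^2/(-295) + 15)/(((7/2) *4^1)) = 4528799/4229120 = 1.07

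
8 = 8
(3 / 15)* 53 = 53 / 5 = 10.60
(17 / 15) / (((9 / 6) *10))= 17 / 225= 0.08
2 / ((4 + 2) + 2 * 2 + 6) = 1 / 8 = 0.12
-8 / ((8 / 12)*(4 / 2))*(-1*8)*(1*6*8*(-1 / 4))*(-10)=5760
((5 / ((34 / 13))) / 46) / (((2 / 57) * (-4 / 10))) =-18525 / 6256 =-2.96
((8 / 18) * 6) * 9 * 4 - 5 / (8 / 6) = 369 / 4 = 92.25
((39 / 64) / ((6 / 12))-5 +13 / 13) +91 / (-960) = -2761 / 960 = -2.88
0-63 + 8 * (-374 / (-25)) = 1417 / 25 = 56.68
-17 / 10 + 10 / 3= 49 / 30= 1.63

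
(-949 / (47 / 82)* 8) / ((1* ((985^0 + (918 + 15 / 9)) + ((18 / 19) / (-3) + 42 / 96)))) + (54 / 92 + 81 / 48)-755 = -11141876554123 / 14524471664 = -767.11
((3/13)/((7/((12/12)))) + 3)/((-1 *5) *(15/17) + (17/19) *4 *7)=89148/606697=0.15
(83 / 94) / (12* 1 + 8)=83 / 1880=0.04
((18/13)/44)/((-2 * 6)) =-3/1144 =-0.00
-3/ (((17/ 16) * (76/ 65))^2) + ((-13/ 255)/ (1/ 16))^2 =-1.28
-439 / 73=-6.01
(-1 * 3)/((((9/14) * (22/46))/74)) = -23828/33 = -722.06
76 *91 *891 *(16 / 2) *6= 295783488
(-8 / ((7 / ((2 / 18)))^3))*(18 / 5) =-16 / 138915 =-0.00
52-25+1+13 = 41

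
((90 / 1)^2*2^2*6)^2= 37791360000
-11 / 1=-11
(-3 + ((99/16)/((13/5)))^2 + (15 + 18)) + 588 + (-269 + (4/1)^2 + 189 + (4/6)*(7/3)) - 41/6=215864489/389376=554.39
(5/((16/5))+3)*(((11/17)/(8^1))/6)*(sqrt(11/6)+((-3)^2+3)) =803*sqrt(66)/78336+803/1088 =0.82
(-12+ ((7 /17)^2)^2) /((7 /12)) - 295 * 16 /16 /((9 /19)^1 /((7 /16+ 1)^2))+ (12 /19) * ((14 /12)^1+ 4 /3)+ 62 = -31834614107593 /25593507072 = -1243.86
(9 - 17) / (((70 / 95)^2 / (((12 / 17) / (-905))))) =8664 / 753865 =0.01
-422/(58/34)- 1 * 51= -8653/29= -298.38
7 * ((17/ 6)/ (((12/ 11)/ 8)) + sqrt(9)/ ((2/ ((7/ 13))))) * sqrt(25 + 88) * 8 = 141428 * sqrt(113)/ 117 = 12849.57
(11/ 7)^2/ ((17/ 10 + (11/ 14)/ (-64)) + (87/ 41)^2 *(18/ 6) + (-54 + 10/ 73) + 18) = -9502894720/ 79533394969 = -0.12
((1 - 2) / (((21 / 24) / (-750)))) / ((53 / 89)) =534000 / 371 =1439.35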